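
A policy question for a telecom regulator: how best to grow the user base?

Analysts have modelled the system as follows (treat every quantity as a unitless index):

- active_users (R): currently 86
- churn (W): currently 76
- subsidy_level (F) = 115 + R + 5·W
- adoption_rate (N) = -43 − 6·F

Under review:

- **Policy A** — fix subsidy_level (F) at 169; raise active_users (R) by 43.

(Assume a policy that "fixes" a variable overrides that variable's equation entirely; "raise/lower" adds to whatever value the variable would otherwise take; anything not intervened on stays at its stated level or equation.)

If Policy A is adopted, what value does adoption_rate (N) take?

-1057

Policy A (F := 169, R + 43):
  R = 86 + 43 = 129
  W = 76
  F = 169
  N = -43 − 6·169 = -1057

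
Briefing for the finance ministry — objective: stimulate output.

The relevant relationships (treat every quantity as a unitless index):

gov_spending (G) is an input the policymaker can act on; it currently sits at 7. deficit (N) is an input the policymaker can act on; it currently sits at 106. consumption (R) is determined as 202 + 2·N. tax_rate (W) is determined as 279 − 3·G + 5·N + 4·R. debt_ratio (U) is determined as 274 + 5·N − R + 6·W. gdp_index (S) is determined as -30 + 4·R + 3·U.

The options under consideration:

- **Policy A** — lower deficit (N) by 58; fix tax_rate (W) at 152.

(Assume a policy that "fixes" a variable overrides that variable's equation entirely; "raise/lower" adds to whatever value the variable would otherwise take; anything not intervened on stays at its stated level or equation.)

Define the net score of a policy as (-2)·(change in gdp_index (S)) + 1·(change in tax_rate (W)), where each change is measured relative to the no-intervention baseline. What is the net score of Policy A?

Baseline:
  G = 7
  N = 106
  R = 202 + 2·106 = 414
  W = 279 − 3·7 + 5·106 + 4·414 = 2444
  U = 274 + 5·106 − 414 + 6·2444 = 15054
  S = -30 + 4·414 + 3·15054 = 46788
Policy A (N − 58, W := 152):
  G = 7
  N = 106 − 58 = 48
  R = 202 + 2·48 = 298
  W = 152
  U = 274 + 5·48 − 298 + 6·152 = 1128
  S = -30 + 4·298 + 3·1128 = 4546
ΔS = 4546 − 46788 = -42242; ΔW = 152 − 2444 = -2292
Score = (-2)·(-42242) + 1·(-2292) = 82192

82192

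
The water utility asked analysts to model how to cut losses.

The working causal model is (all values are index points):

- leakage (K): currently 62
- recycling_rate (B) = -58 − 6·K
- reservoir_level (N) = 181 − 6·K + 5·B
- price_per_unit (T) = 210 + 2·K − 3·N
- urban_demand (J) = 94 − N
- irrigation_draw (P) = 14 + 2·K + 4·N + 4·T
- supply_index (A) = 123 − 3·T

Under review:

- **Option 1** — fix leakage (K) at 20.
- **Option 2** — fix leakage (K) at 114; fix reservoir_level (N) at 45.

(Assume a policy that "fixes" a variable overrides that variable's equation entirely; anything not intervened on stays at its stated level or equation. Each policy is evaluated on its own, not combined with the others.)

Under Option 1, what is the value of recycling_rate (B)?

Option 1 (K := 20):
  K = 20
  B = -58 − 6·20 = -178

-178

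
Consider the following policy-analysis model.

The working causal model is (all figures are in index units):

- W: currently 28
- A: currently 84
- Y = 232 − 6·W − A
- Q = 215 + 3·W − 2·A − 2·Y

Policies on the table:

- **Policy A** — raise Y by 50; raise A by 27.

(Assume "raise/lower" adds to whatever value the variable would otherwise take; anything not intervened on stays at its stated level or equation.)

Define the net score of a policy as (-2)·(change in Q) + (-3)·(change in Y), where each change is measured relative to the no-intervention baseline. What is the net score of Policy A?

Baseline:
  W = 28
  A = 84
  Y = 232 − 6·28 − 84 = -20
  Q = 215 + 3·28 − 2·84 − 2·(-20) = 171
Policy A (Y + 50, A + 27):
  W = 28
  A = 84 + 27 = 111
  Y = 232 − 6·28 − 111 (+50 from intervention) = 3
  Q = 215 + 3·28 − 2·111 − 2·3 = 71
ΔQ = 71 − 171 = -100; ΔY = 3 − (-20) = 23
Score = (-2)·(-100) + (-3)·23 = 131

131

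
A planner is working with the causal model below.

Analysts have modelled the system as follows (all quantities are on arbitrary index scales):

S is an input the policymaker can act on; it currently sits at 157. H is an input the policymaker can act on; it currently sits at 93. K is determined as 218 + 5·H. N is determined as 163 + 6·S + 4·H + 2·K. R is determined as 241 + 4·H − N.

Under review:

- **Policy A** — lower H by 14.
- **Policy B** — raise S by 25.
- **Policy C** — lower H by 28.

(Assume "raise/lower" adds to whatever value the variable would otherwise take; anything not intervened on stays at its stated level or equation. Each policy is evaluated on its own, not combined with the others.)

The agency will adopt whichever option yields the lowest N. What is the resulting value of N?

Policy A (H − 14):
  S = 157
  H = 93 − 14 = 79
  K = 218 + 5·79 = 613
  N = 163 + 6·157 + 4·79 + 2·613 = 2647
Policy B (S + 25):
  S = 157 + 25 = 182
  H = 93
  K = 218 + 5·93 = 683
  N = 163 + 6·182 + 4·93 + 2·683 = 2993
Policy C (H − 28):
  S = 157
  H = 93 − 28 = 65
  K = 218 + 5·65 = 543
  N = 163 + 6·157 + 4·65 + 2·543 = 2451
Comparing — Policy A: N=2647, Policy B: N=2993, Policy C: N=2451. Lowest is 2451 (Policy C).

2451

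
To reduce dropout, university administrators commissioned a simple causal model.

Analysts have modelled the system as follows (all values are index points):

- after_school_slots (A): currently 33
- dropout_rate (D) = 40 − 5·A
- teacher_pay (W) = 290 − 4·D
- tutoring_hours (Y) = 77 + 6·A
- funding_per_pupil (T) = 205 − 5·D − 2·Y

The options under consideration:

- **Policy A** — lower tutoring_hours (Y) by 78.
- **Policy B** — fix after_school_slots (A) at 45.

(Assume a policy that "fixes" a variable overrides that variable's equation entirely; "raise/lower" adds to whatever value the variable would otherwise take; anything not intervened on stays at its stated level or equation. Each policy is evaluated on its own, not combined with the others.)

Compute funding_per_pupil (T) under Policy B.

436

Policy B (A := 45):
  A = 45
  D = 40 − 5·45 = -185
  Y = 77 + 6·45 = 347
  T = 205 − 5·(-185) − 2·347 = 436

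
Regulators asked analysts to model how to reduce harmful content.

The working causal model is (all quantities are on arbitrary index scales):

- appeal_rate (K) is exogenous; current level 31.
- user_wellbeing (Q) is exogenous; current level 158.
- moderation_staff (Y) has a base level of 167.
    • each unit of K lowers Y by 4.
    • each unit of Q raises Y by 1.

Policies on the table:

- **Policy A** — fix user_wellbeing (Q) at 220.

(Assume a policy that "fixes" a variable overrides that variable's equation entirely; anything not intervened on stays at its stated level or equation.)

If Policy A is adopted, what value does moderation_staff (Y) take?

263

Policy A (Q := 220):
  K = 31
  Q = 220
  Y = 167 − 4·31 + 220 = 263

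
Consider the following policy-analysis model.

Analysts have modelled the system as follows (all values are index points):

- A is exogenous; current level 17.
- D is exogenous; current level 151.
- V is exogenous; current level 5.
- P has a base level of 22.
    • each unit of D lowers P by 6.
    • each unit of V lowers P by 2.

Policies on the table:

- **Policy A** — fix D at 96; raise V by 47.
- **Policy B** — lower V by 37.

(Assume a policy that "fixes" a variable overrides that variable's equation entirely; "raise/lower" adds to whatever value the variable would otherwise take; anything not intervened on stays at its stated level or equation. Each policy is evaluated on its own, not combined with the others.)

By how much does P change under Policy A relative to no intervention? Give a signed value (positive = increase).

236

Baseline:
  D = 151
  V = 5
  P = 22 − 6·151 − 2·5 = -894
Policy A (D := 96, V + 47):
  D = 96
  V = 5 + 47 = 52
  P = 22 − 6·96 − 2·52 = -658
Change in P: -658 − (-894) = 236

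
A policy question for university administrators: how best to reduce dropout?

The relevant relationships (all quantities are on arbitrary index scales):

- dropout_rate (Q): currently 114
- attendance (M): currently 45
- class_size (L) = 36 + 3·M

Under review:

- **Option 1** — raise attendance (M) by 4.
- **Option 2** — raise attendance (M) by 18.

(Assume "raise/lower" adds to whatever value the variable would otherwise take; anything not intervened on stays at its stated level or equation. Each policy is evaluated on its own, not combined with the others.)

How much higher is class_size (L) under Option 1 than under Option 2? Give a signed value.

Option 1 (M + 4):
  M = 45 + 4 = 49
  L = 36 + 3·49 = 183
Option 2 (M + 18):
  M = 45 + 18 = 63
  L = 36 + 3·63 = 225
L: 183 − 225 = -42

-42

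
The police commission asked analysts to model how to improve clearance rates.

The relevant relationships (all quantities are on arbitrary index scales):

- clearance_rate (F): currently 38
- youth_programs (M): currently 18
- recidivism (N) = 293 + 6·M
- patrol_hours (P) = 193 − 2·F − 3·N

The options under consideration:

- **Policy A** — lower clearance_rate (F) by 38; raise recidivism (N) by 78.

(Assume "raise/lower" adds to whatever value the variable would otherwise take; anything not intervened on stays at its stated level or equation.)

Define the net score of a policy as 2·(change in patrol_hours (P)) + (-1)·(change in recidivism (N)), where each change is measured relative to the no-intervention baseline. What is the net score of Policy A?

Baseline:
  F = 38
  M = 18
  N = 293 + 6·18 = 401
  P = 193 − 2·38 − 3·401 = -1086
Policy A (F − 38, N + 78):
  F = 38 − 38 = 0
  M = 18
  N = 293 + 6·18 (+78 from intervention) = 479
  P = 193 − 2·0 − 3·479 = -1244
ΔP = -1244 − (-1086) = -158; ΔN = 479 − 401 = 78
Score = 2·(-158) + (-1)·78 = -394

-394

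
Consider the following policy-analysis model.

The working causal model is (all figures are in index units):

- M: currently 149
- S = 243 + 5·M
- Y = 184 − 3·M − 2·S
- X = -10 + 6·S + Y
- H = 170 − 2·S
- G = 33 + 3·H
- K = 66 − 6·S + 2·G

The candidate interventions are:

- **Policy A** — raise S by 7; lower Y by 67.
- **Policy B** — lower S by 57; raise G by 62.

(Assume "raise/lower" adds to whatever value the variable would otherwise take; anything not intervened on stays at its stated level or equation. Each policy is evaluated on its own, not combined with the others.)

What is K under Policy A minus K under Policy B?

-1276

Policy A (S + 7, Y − 67):
  M = 149
  S = 243 + 5·149 (+7 from intervention) = 995
  H = 170 − 2·995 = -1820
  G = 33 + 3·(-1820) = -5427
  K = 66 − 6·995 + 2·(-5427) = -16758
Policy B (S − 57, G + 62):
  M = 149
  S = 243 + 5·149 (−57 from intervention) = 931
  H = 170 − 2·931 = -1692
  G = 33 + 3·(-1692) (+62 from intervention) = -4981
  K = 66 − 6·931 + 2·(-4981) = -15482
K: -16758 − (-15482) = -1276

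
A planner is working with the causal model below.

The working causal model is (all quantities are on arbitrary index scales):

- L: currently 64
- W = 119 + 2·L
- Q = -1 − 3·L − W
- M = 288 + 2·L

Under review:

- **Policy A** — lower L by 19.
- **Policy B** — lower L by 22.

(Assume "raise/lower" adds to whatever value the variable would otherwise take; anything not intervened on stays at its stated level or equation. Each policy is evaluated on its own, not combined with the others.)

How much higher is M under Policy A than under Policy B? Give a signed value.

6

Policy A (L − 19):
  L = 64 − 19 = 45
  M = 288 + 2·45 = 378
Policy B (L − 22):
  L = 64 − 22 = 42
  M = 288 + 2·42 = 372
M: 378 − 372 = 6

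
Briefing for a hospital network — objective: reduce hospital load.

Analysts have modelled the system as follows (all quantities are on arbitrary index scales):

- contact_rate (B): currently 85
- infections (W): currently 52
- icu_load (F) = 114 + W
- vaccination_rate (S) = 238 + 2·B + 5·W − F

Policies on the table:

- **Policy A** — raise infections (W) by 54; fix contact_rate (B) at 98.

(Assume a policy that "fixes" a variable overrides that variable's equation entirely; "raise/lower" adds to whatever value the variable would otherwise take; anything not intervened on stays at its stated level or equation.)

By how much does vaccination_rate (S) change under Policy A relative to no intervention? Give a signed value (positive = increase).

Baseline:
  B = 85
  W = 52
  F = 114 + 52 = 166
  S = 238 + 2·85 + 5·52 − 166 = 502
Policy A (W + 54, B := 98):
  B = 98
  W = 52 + 54 = 106
  F = 114 + 106 = 220
  S = 238 + 2·98 + 5·106 − 220 = 744
Change in S: 744 − 502 = 242

242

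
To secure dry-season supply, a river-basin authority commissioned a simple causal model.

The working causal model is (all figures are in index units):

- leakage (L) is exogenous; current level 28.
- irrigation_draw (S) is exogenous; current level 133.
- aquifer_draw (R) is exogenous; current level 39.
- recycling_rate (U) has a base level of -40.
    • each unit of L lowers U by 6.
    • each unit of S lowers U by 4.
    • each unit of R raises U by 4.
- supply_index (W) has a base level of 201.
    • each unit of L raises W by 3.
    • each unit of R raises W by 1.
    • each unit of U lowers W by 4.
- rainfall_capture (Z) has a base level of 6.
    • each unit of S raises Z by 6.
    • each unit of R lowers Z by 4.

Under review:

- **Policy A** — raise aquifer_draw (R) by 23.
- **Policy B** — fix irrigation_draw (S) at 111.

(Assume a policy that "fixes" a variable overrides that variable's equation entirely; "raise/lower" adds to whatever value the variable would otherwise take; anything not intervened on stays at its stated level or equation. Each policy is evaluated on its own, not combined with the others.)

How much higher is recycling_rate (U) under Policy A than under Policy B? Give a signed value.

4

Policy A (R + 23):
  L = 28
  S = 133
  R = 39 + 23 = 62
  U = -40 − 6·28 − 4·133 + 4·62 = -492
Policy B (S := 111):
  L = 28
  S = 111
  R = 39
  U = -40 − 6·28 − 4·111 + 4·39 = -496
U: -492 − (-496) = 4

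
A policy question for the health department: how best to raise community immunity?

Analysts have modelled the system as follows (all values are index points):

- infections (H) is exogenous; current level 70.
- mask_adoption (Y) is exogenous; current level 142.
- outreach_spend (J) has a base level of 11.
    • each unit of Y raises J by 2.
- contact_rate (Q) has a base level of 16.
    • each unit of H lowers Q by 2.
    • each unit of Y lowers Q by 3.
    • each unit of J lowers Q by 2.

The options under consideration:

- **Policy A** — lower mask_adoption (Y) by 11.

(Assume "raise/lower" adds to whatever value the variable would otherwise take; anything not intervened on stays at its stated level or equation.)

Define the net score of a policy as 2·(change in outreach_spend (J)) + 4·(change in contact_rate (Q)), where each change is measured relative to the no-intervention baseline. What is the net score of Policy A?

Baseline:
  H = 70
  Y = 142
  J = 11 + 2·142 = 295
  Q = 16 − 2·70 − 3·142 − 2·295 = -1140
Policy A (Y − 11):
  H = 70
  Y = 142 − 11 = 131
  J = 11 + 2·131 = 273
  Q = 16 − 2·70 − 3·131 − 2·273 = -1063
ΔJ = 273 − 295 = -22; ΔQ = -1063 − (-1140) = 77
Score = 2·(-22) + 4·77 = 264

264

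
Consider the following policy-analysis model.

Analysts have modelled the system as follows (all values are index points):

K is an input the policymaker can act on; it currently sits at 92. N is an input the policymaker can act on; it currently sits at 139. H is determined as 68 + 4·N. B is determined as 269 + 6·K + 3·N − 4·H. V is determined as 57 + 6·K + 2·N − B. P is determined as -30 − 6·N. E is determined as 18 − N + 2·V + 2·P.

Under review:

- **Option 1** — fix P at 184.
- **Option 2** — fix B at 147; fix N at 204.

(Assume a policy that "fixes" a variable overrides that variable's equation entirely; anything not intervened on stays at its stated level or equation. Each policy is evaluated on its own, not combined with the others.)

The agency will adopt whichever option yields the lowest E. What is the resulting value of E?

Option 1 (P := 184):
  K = 92
  N = 139
  H = 68 + 4·139 = 624
  B = 269 + 6·92 + 3·139 − 4·624 = -1258
  V = 57 + 6·92 + 2·139 − (-1258) = 2145
  P = 184
  E = 18 − 139 + 2·2145 + 2·184 = 4537
Option 2 (B := 147, N := 204):
  K = 92
  N = 204
  H = 68 + 4·204 = 884
  B = 147
  V = 57 + 6·92 + 2·204 − 147 = 870
  P = -30 − 6·204 = -1254
  E = 18 − 204 + 2·870 + 2·(-1254) = -954
Comparing — Option 1: E=4537, Option 2: E=-954. Lowest is -954 (Option 2).

-954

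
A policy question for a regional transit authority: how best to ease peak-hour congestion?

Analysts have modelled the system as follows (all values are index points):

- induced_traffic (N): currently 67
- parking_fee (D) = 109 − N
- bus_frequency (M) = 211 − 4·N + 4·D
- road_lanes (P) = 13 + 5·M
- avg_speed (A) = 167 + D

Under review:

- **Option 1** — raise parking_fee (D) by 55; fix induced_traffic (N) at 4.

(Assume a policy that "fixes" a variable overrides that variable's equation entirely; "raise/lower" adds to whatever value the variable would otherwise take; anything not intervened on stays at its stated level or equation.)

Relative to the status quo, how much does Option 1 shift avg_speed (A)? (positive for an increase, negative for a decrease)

Baseline:
  N = 67
  D = 109 − 67 = 42
  A = 167 + 42 = 209
Option 1 (D + 55, N := 4):
  N = 4
  D = 109 − 4 (+55 from intervention) = 160
  A = 167 + 160 = 327
Change in A: 327 − 209 = 118

118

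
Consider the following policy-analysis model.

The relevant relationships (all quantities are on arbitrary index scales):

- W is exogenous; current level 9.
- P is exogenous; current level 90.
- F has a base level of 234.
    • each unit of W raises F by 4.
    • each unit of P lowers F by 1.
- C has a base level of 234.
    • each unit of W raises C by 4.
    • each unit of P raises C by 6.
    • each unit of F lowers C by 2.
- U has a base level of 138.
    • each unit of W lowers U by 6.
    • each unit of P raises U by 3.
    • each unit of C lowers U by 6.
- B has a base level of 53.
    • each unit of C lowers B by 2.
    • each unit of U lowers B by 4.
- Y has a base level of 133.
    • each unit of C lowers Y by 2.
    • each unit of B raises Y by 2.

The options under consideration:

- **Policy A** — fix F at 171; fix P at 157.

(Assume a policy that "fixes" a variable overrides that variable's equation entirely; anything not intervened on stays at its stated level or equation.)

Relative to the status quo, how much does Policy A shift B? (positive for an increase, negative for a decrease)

8436

Baseline:
  W = 9
  P = 90
  F = 234 + 4·9 − 90 = 180
  C = 234 + 4·9 + 6·90 − 2·180 = 450
  U = 138 − 6·9 + 3·90 − 6·450 = -2346
  B = 53 − 2·450 − 4·(-2346) = 8537
Policy A (F := 171, P := 157):
  W = 9
  P = 157
  F = 171
  C = 234 + 4·9 + 6·157 − 2·171 = 870
  U = 138 − 6·9 + 3·157 − 6·870 = -4665
  B = 53 − 2·870 − 4·(-4665) = 16973
Change in B: 16973 − 8537 = 8436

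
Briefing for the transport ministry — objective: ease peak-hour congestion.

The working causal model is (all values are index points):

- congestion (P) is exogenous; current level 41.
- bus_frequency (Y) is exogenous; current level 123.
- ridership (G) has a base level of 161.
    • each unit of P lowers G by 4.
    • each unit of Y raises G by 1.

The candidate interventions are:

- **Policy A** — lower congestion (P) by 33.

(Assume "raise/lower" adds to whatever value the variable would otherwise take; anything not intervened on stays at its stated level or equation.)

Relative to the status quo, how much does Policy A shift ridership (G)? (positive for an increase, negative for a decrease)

132

Baseline:
  P = 41
  Y = 123
  G = 161 − 4·41 + 123 = 120
Policy A (P − 33):
  P = 41 − 33 = 8
  Y = 123
  G = 161 − 4·8 + 123 = 252
Change in G: 252 − 120 = 132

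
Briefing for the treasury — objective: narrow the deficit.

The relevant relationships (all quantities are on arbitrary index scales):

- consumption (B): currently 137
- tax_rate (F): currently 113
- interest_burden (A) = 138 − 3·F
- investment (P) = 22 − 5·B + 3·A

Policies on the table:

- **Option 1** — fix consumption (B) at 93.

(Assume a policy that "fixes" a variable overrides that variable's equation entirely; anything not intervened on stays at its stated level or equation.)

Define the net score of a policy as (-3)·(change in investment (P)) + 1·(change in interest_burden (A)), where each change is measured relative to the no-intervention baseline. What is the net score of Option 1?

Baseline:
  B = 137
  F = 113
  A = 138 − 3·113 = -201
  P = 22 − 5·137 + 3·(-201) = -1266
Option 1 (B := 93):
  B = 93
  F = 113
  A = 138 − 3·113 = -201
  P = 22 − 5·93 + 3·(-201) = -1046
ΔP = -1046 − (-1266) = 220; ΔA = -201 − (-201) = 0
Score = (-3)·220 + 1·0 = -660

-660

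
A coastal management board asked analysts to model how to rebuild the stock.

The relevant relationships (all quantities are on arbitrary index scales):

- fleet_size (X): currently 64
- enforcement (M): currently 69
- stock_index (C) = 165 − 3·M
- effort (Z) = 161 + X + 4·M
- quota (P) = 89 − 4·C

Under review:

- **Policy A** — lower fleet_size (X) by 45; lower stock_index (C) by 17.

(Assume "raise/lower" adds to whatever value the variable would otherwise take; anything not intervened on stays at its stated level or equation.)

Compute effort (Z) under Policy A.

Policy A (X − 45, C − 17):
  X = 64 − 45 = 19
  M = 69
  Z = 161 + 19 + 4·69 = 456

456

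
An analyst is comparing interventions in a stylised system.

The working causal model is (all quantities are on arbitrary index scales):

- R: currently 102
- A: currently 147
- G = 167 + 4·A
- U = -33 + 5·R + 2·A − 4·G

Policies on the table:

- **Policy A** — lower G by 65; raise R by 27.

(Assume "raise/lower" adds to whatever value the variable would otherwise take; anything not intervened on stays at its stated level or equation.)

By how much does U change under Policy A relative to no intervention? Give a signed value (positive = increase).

395

Baseline:
  R = 102
  A = 147
  G = 167 + 4·147 = 755
  U = -33 + 5·102 + 2·147 − 4·755 = -2249
Policy A (G − 65, R + 27):
  R = 102 + 27 = 129
  A = 147
  G = 167 + 4·147 (−65 from intervention) = 690
  U = -33 + 5·129 + 2·147 − 4·690 = -1854
Change in U: -1854 − (-2249) = 395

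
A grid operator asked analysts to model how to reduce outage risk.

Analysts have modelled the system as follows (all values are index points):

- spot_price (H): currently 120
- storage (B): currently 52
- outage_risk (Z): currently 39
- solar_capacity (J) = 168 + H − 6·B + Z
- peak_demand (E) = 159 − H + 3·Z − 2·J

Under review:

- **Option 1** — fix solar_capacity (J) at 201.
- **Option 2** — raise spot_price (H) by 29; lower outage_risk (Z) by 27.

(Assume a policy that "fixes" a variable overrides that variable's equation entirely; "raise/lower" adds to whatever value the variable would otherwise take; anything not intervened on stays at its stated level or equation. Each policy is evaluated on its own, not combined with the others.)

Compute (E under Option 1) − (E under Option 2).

-258

Option 1 (J := 201):
  H = 120
  B = 52
  Z = 39
  J = 201
  E = 159 − 120 + 3·39 − 2·201 = -246
Option 2 (H + 29, Z − 27):
  H = 120 + 29 = 149
  B = 52
  Z = 39 − 27 = 12
  J = 168 + 149 − 6·52 + 12 = 17
  E = 159 − 149 + 3·12 − 2·17 = 12
E: -246 − 12 = -258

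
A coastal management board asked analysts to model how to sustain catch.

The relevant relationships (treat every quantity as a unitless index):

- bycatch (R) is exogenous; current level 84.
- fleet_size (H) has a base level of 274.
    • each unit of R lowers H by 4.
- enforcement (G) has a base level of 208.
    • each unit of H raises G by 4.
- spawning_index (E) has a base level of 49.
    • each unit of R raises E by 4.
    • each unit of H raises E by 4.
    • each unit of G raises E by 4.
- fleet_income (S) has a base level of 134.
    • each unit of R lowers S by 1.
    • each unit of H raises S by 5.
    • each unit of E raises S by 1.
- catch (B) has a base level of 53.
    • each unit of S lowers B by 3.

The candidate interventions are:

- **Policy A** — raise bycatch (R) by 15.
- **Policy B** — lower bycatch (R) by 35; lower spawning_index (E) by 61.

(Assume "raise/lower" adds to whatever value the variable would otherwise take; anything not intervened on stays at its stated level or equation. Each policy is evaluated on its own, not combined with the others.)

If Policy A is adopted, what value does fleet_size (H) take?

Policy A (R + 15):
  R = 84 + 15 = 99
  H = 274 − 4·99 = -122

-122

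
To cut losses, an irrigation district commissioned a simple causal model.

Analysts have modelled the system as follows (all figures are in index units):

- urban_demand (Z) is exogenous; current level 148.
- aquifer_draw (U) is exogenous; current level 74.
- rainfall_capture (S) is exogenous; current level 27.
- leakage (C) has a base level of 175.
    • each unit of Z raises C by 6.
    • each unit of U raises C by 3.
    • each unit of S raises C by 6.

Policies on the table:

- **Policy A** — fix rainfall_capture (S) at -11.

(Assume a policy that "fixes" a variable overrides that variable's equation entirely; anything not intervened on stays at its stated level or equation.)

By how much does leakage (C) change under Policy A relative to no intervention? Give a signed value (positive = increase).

-228

Baseline:
  Z = 148
  U = 74
  S = 27
  C = 175 + 6·148 + 3·74 + 6·27 = 1447
Policy A (S := -11):
  Z = 148
  U = 74
  S = -11
  C = 175 + 6·148 + 3·74 + 6·(-11) = 1219
Change in C: 1219 − 1447 = -228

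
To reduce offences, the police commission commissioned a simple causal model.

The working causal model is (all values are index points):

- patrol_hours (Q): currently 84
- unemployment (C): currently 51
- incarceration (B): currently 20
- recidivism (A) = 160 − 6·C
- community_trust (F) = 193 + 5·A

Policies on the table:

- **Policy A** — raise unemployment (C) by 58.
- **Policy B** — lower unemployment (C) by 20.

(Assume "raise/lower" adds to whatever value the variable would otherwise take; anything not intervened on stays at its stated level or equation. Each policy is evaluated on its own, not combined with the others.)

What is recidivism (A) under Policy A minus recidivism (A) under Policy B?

Policy A (C + 58):
  C = 51 + 58 = 109
  A = 160 − 6·109 = -494
Policy B (C − 20):
  C = 51 − 20 = 31
  A = 160 − 6·31 = -26
A: -494 − (-26) = -468

-468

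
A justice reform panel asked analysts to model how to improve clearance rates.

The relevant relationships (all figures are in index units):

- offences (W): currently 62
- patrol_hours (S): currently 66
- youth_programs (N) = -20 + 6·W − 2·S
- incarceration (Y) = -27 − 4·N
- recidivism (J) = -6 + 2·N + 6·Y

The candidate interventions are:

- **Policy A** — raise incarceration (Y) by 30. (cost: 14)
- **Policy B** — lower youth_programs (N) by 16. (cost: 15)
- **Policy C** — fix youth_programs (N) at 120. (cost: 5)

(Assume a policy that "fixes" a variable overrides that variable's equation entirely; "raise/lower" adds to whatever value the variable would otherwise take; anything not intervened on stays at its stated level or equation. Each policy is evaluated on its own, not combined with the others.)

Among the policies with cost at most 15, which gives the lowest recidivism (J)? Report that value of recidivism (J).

Policy A (Y + 30):
  W = 62
  S = 66
  N = -20 + 6·62 − 2·66 = 220
  Y = -27 − 4·220 (+30 from intervention) = -877
  J = -6 + 2·220 + 6·(-877) = -4828
Policy B (N − 16):
  W = 62
  S = 66
  N = -20 + 6·62 − 2·66 (−16 from intervention) = 204
  Y = -27 − 4·204 = -843
  J = -6 + 2·204 + 6·(-843) = -4656
Policy C (N := 120):
  W = 62
  S = 66
  N = 120
  Y = -27 − 4·120 = -507
  J = -6 + 2·120 + 6·(-507) = -2808
Comparing — Policy A: J=-4828, Policy B: J=-4656, Policy C: J=-2808. Lowest is -4828 (Policy A).

-4828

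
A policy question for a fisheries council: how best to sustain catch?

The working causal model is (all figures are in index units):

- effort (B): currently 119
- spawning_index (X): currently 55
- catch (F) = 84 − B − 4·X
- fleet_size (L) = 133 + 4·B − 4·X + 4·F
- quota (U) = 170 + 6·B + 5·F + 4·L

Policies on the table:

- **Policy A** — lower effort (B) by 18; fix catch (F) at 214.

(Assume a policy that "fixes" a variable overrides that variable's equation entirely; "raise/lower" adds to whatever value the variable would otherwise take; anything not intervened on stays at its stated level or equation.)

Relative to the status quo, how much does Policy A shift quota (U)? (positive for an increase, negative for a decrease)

Baseline:
  B = 119
  X = 55
  F = 84 − 119 − 4·55 = -255
  L = 133 + 4·119 − 4·55 + 4·(-255) = -631
  U = 170 + 6·119 + 5·(-255) + 4·(-631) = -2915
Policy A (B − 18, F := 214):
  B = 119 − 18 = 101
  X = 55
  F = 214
  L = 133 + 4·101 − 4·55 + 4·214 = 1173
  U = 170 + 6·101 + 5·214 + 4·1173 = 6538
Change in U: 6538 − (-2915) = 9453

9453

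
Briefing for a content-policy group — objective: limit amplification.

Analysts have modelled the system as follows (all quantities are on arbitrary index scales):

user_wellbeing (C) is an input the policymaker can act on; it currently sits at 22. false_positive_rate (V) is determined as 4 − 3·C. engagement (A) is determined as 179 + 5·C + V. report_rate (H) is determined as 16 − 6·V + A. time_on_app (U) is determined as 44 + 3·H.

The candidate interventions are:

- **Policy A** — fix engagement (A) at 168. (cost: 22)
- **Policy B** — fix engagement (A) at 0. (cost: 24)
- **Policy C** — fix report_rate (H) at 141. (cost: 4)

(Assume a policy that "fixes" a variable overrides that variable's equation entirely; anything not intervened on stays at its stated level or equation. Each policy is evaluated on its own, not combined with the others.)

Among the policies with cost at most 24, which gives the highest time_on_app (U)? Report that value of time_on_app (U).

Policy A (A := 168):
  C = 22
  V = 4 − 3·22 = -62
  A = 168
  H = 16 − 6·(-62) + 168 = 556
  U = 44 + 3·556 = 1712
Policy B (A := 0):
  C = 22
  V = 4 − 3·22 = -62
  A = 0
  H = 16 − 6·(-62) + 0 = 388
  U = 44 + 3·388 = 1208
Policy C (H := 141):
  C = 22
  V = 4 − 3·22 = -62
  A = 179 + 5·22 + (-62) = 227
  H = 141
  U = 44 + 3·141 = 467
Comparing — Policy A: U=1712, Policy B: U=1208, Policy C: U=467. Highest is 1712 (Policy A).

1712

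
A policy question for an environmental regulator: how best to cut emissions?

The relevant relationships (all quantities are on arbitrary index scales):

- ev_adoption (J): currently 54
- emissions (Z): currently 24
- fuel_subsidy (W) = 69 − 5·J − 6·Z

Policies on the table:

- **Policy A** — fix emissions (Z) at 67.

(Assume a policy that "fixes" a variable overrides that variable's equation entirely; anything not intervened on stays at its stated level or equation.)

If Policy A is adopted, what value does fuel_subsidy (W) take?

Policy A (Z := 67):
  J = 54
  Z = 67
  W = 69 − 5·54 − 6·67 = -603

-603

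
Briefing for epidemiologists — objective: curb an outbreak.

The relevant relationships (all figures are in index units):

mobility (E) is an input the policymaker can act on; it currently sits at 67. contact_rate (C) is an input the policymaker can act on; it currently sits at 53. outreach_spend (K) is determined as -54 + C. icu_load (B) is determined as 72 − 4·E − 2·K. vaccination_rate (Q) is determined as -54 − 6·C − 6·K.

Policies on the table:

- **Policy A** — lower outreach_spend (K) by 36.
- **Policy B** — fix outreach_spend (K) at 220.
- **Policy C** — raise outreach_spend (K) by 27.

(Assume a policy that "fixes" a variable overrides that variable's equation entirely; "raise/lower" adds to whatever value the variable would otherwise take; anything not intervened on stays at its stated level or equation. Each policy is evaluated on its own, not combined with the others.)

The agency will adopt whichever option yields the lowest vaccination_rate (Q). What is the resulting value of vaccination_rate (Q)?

-1692

Policy A (K − 36):
  C = 53
  K = -54 + 53 (−36 from intervention) = -37
  Q = -54 − 6·53 − 6·(-37) = -150
Policy B (K := 220):
  C = 53
  K = 220
  Q = -54 − 6·53 − 6·220 = -1692
Policy C (K + 27):
  C = 53
  K = -54 + 53 (+27 from intervention) = 26
  Q = -54 − 6·53 − 6·26 = -528
Comparing — Policy A: Q=-150, Policy B: Q=-1692, Policy C: Q=-528. Lowest is -1692 (Policy B).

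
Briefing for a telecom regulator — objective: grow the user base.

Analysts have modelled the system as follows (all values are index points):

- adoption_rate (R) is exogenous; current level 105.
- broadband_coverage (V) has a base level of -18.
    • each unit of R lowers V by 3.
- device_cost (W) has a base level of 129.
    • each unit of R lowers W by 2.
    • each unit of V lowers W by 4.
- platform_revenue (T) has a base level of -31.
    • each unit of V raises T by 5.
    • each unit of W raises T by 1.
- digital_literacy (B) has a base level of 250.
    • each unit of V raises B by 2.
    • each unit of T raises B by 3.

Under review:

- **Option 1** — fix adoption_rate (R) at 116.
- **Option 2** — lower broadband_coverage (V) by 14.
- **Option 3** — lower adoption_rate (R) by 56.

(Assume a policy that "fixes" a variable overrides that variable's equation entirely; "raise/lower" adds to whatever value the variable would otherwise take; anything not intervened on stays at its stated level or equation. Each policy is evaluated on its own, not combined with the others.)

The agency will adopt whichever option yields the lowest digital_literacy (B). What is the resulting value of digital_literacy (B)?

Option 1 (R := 116):
  R = 116
  V = -18 − 3·116 = -366
  W = 129 − 2·116 − 4·(-366) = 1361
  T = -31 + 5·(-366) + 1361 = -500
  B = 250 + 2·(-366) + 3·(-500) = -1982
Option 2 (V − 14):
  R = 105
  V = -18 − 3·105 (−14 from intervention) = -347
  W = 129 − 2·105 − 4·(-347) = 1307
  T = -31 + 5·(-347) + 1307 = -459
  B = 250 + 2·(-347) + 3·(-459) = -1821
Option 3 (R − 56):
  R = 105 − 56 = 49
  V = -18 − 3·49 = -165
  W = 129 − 2·49 − 4·(-165) = 691
  T = -31 + 5·(-165) + 691 = -165
  B = 250 + 2·(-165) + 3·(-165) = -575
Comparing — Option 1: B=-1982, Option 2: B=-1821, Option 3: B=-575. Lowest is -1982 (Option 1).

-1982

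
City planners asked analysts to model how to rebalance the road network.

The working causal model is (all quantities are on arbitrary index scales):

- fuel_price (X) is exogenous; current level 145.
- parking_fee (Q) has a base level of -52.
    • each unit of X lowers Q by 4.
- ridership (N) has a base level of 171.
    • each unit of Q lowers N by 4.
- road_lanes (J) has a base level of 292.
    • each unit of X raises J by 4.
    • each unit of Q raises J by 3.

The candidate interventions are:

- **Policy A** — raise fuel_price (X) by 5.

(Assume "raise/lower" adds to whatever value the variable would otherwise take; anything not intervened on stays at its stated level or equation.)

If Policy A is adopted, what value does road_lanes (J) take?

Policy A (X + 5):
  X = 145 + 5 = 150
  Q = -52 − 4·150 = -652
  J = 292 + 4·150 + 3·(-652) = -1064

-1064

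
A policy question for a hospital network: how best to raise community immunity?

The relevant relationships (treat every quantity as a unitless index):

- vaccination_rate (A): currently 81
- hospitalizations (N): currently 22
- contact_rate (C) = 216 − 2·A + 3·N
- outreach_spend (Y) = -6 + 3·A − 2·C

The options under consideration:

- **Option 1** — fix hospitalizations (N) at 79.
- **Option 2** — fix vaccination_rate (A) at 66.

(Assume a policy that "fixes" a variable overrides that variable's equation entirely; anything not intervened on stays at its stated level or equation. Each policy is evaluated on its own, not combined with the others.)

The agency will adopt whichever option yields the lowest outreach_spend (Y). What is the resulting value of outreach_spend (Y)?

Option 1 (N := 79):
  A = 81
  N = 79
  C = 216 − 2·81 + 3·79 = 291
  Y = -6 + 3·81 − 2·291 = -345
Option 2 (A := 66):
  A = 66
  N = 22
  C = 216 − 2·66 + 3·22 = 150
  Y = -6 + 3·66 − 2·150 = -108
Comparing — Option 1: Y=-345, Option 2: Y=-108. Lowest is -345 (Option 1).

-345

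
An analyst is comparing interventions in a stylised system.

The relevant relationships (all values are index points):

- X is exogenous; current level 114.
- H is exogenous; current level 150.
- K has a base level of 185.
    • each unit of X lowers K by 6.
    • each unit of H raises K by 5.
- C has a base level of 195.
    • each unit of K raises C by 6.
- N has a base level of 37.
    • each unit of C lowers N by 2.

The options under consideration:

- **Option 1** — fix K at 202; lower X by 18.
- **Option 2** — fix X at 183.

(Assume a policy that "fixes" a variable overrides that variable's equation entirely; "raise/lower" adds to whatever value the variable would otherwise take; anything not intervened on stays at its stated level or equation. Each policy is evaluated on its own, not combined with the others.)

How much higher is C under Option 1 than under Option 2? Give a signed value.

2190

Option 1 (K := 202, X − 18):
  X = 114 − 18 = 96
  H = 150
  K = 202
  C = 195 + 6·202 = 1407
Option 2 (X := 183):
  X = 183
  H = 150
  K = 185 − 6·183 + 5·150 = -163
  C = 195 + 6·(-163) = -783
C: 1407 − (-783) = 2190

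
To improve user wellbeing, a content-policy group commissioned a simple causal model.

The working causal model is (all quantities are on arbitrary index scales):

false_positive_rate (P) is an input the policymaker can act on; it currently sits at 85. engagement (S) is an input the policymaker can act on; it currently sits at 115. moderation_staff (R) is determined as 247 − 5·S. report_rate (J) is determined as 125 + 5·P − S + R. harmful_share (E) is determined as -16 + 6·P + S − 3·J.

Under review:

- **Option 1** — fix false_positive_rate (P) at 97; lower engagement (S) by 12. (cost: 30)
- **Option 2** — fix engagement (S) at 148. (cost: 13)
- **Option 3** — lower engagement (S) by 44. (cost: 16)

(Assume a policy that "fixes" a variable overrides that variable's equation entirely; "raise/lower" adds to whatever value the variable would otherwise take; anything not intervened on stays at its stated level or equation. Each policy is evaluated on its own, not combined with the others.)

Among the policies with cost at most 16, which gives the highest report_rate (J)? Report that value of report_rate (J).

Option 2 (S := 148):
  P = 85
  S = 148
  R = 247 − 5·148 = -493
  J = 125 + 5·85 − 148 + (-493) = -91
Option 3 (S − 44):
  P = 85
  S = 115 − 44 = 71
  R = 247 − 5·71 = -108
  J = 125 + 5·85 − 71 + (-108) = 371
Comparing — Option 2: J=-91, Option 3: J=371. Highest is 371 (Option 3).

371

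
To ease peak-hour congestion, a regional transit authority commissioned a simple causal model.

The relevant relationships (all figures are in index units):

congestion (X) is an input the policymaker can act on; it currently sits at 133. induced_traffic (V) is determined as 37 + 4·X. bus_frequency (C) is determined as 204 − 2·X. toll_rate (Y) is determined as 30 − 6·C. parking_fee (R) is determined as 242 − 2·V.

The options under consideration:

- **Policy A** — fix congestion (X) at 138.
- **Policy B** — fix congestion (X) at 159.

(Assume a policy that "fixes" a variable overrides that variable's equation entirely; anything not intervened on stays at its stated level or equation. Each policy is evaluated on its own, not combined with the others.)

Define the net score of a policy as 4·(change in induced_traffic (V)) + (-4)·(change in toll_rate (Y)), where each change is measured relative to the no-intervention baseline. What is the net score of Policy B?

Baseline:
  X = 133
  V = 37 + 4·133 = 569
  C = 204 − 2·133 = -62
  Y = 30 − 6·(-62) = 402
Policy B (X := 159):
  X = 159
  V = 37 + 4·159 = 673
  C = 204 − 2·159 = -114
  Y = 30 − 6·(-114) = 714
ΔV = 673 − 569 = 104; ΔY = 714 − 402 = 312
Score = 4·104 + (-4)·312 = -832

-832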